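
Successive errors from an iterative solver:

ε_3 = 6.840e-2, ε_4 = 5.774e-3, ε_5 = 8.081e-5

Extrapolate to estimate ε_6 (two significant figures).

First estimate the order: p ≈ ln(ε_5/ε_4) / ln(ε_4/ε_3) = ln(8.081e-5/5.774e-3)/ln(5.774e-3/6.840e-2) = ln(0.0139955)/ln(0.0844152) ≈ 1.7269.
Then ε_6 ≈ ε_5·(ε_5/ε_4)^p = 8.081e-5·(0.0139955)^1.7269 = 8.081e-5·0.000628503 ≈ 5.079e-08.

5.1e-8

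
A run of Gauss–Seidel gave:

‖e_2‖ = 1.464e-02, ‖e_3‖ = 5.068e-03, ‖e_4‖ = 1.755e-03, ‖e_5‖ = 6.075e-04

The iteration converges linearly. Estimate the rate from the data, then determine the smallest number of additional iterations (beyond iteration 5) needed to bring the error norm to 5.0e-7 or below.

7

Rate ρ ≈ ‖e_5‖/‖e_4‖ = 6.075e-04/1.755e-03 = 0.3462.
After j more steps, ‖e_{5+j}‖ ≈ 6.075e-04·ρ^j; need ρ^j ≤ 5.0e-7/6.075e-04 = 0.000823045.
j ≥ ln(0.000823045)/ln(0.3462) = -7.1025/-1.06074 = 6.696.
So 7 more iterations are needed.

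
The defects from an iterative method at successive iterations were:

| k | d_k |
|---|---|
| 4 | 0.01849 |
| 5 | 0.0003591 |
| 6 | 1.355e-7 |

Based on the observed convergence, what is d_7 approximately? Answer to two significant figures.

First estimate the order: p ≈ ln(d_6/d_5) / ln(d_5/d_4) = ln(1.355e-7/0.0003591)/ln(0.0003591/0.01849) = ln(0.000377332)/ln(0.0194213) ≈ 1.9999.
Then d_7 ≈ d_6·(d_6/d_5)^p = 1.355e-7·(0.000377332)^1.9999 = 1.355e-7·1.42492e-07 ≈ 1.931e-14.

1.9e-14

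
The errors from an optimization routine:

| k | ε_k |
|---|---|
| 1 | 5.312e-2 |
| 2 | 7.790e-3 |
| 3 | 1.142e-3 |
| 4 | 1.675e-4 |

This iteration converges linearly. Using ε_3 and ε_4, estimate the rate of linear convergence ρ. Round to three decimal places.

0.147

ρ ≈ ε_4/ε_3 = 1.675e-4/1.142e-3 = 0.14667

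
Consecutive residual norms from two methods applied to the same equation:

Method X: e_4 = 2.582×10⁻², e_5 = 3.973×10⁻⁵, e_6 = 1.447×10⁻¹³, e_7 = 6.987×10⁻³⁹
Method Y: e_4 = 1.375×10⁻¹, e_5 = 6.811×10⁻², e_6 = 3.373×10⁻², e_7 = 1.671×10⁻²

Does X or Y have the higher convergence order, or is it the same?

X

Method X: p ≈ ln(6.987×10⁻³⁹/1.447×10⁻¹³)/ln(1.447×10⁻¹³/3.973×10⁻⁵) ≈ 3.00.
Method Y: p ≈ ln(1.671×10⁻²/3.373×10⁻²)/ln(3.373×10⁻²/6.811×10⁻²) ≈ 1.00.
Method X has the higher order (≈3.0 vs ≈1.0).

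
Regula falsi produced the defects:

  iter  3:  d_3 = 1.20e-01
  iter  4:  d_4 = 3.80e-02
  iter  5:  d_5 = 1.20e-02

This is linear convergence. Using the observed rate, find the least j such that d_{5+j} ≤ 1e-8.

13

Rate ρ ≈ d_5/d_4 = 1.20e-02/3.80e-02 = 0.3158.
After j more steps, d_{5+j} ≈ 1.20e-02·ρ^j; need ρ^j ≤ 1e-8/1.20e-02 = 8.33333e-07.
j ≥ ln(8.33333e-07)/ln(0.3158) = -13.9978/-1.15265 = 12.144.
So 13 more iterations are needed.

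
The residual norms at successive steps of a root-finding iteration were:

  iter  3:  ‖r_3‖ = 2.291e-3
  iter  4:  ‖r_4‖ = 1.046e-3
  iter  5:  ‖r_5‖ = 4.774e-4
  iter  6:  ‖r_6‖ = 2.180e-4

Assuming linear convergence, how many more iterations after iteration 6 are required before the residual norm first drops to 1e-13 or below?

28

Rate ρ ≈ ‖r_6‖/‖r_5‖ = 2.180e-4/4.774e-4 = 0.4566.
After j more steps, ‖r_{6+j}‖ ≈ 2.180e-4·ρ^j; need ρ^j ≤ 1e-13/2.180e-4 = 4.58716e-10.
j ≥ ln(4.58716e-10)/ln(0.4566) = -21.5026/-0.78395 = 27.429.
So 28 more iterations are needed.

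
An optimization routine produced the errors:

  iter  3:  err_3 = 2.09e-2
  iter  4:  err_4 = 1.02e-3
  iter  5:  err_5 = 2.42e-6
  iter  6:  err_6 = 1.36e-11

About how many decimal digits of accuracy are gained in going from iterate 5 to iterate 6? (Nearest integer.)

Digits gained ≈ log₁₀(err_5/err_6) = log₁₀(2.42e-6/1.36e-11) = log₁₀(177941) ≈ 5.250.

5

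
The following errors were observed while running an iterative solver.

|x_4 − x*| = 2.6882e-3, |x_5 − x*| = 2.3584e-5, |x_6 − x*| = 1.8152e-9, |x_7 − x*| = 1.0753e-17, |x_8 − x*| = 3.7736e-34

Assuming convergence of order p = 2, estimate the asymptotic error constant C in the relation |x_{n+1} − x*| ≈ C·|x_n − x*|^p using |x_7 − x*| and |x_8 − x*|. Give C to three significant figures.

C ≈ |x_8 − x*| / |x_7 − x*|^2
  = 3.7736e-34 / (1.0753e-17)^2
  = 3.7736e-34 / 1.15627e-34 ≈ 3.2636

3.26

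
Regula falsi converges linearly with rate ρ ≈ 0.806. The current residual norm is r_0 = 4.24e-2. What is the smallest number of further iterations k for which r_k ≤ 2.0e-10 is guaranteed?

89

After k steps, r_k ≈ 4.24e-2·0.806^k.
Need 0.806^k ≤ 2.0e-10/4.24e-2 = 4.71698e-09.
k ≥ ln(4.71698e-09)/ln(0.806) = -19.1721/-0.21567 = 88.896.
Smallest integer k = 89.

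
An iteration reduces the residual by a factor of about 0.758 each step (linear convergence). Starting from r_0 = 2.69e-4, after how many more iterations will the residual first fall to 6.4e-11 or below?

After k steps, r_k ≈ 2.69e-4·0.758^k.
Need 0.758^k ≤ 6.4e-11/2.69e-4 = 2.37918e-07.
k ≥ ln(2.37918e-07)/ln(0.758) = -15.2513/-0.27707 = 55.045.
Smallest integer k = 56.

56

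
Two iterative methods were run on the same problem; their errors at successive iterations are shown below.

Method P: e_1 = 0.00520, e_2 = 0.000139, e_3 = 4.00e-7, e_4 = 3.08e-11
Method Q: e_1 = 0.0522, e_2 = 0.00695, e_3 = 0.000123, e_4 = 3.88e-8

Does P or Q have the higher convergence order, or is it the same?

Method P: p ≈ ln(3.08e-11/4.00e-7)/ln(4.00e-7/0.000139) ≈ 1.62.
Method Q: p ≈ ln(3.88e-8/0.000123)/ln(0.000123/0.00695) ≈ 2.00.
Method Q has the higher order (≈2.0 vs ≈1.6).

Q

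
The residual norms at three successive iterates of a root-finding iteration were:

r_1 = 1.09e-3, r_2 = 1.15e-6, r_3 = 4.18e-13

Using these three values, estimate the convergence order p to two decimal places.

p ≈ ln(r_3/r_2) / ln(r_2/r_1)
  = ln(4.18e-13/1.15e-6) / ln(1.15e-6/1.09e-3)
  = ln(3.63478e-07) / ln(0.00105505)
  = -14.82755 / -6.85417 ≈ 2.16329

2.16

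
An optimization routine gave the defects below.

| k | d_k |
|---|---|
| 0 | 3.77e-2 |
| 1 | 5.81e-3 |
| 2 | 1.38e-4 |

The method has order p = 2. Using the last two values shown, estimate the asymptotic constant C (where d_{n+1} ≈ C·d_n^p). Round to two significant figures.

4.1

C ≈ d_2 / d_1^2
  = 1.38e-4 / (5.81e-3)^2
  = 1.38e-4 / 3.37561e-05 ≈ 4.0881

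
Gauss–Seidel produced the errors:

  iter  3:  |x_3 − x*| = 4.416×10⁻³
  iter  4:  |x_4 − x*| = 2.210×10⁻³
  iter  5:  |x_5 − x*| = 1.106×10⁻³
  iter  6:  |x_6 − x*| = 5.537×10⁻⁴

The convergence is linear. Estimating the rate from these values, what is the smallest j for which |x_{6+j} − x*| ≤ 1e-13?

33

Rate ρ ≈ |x_6 − x*|/|x_5 − x*| = 5.537×10⁻⁴/1.106×10⁻³ = 0.5006.
After j more steps, |x_{6+j} − x*| ≈ 5.537×10⁻⁴·ρ^j; need ρ^j ≤ 1e-13/5.537×10⁻⁴ = 1.80603e-10.
j ≥ ln(1.80603e-10)/ln(0.5006) = -22.4347/-0.69195 = 32.422.
So 33 more iterations are needed.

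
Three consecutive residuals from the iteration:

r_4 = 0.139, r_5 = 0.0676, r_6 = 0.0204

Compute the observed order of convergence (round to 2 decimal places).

1.66

p ≈ ln(r_6/r_5) / ln(r_5/r_4)
  = ln(0.0204/0.0676) / ln(0.0676/0.139)
  = ln(0.301775) / ln(0.486331)
  = -1.19807 / -0.72087 ≈ 1.66198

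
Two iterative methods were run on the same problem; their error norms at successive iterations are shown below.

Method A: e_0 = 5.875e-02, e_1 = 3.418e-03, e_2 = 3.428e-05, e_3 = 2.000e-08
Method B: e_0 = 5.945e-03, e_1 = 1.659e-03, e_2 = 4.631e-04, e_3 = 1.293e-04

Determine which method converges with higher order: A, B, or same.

Method A: p ≈ ln(2.000e-08/3.428e-05)/ln(3.428e-05/3.418e-03) ≈ 1.62.
Method B: p ≈ ln(1.293e-04/4.631e-04)/ln(4.631e-04/1.659e-03) ≈ 1.00.
Method A has the higher order (≈1.6 vs ≈1.0).

A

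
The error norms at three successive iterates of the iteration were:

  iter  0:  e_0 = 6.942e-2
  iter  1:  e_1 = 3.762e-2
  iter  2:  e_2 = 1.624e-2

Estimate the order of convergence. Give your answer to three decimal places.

p ≈ ln(e_2/e_1) / ln(e_1/e_0)
  = ln(1.624e-2/3.762e-2) / ln(3.762e-2/6.942e-2)
  = ln(0.431685) / ln(0.541919)
  = -0.840059 / -0.612639 ≈ 1.371214

1.371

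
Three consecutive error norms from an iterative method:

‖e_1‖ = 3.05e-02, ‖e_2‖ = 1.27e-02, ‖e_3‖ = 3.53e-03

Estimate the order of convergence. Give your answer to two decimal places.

p ≈ ln(‖e_3‖/‖e_2‖) / ln(‖e_2‖/‖e_1‖)
  = ln(3.53e-03/1.27e-02) / ln(1.27e-02/3.05e-02)
  = ln(0.277953) / ln(0.416393)
  = -1.28030 / -0.87613 ≈ 1.46131

1.46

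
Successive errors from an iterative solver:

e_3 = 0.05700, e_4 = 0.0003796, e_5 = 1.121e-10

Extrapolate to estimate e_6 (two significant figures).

First estimate the order: p ≈ ln(e_5/e_4) / ln(e_4/e_3) = ln(1.121e-10/0.0003796)/ln(0.0003796/0.05700) = ln(2.95311e-07)/ln(0.00665965) ≈ 3.0000.
Then e_6 ≈ e_5·(e_5/e_4)^p = 1.121e-10·(2.95311e-07)^3.0000 = 1.121e-10·2.57537e-20 ≈ 2.887e-30.

2.9e-30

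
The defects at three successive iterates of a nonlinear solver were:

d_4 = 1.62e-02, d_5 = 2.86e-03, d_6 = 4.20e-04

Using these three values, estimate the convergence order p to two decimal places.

1.11

p ≈ ln(d_6/d_5) / ln(d_5/d_4)
  = ln(4.20e-04/2.86e-03) / ln(2.86e-03/1.62e-02)
  = ln(0.146853) / ln(0.176543)
  = -1.91832 / -1.73419 ≈ 1.10618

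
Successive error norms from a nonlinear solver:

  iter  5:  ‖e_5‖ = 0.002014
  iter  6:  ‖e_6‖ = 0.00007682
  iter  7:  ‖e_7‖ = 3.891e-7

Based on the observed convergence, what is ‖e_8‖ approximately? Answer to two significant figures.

First estimate the order: p ≈ ln(‖e_7‖/‖e_6‖) / ln(‖e_6‖/‖e_5‖) = ln(3.891e-7/0.00007682)/ln(0.00007682/0.002014) = ln(0.00506509)/ln(0.038143) ≈ 1.6181.
Then ‖e_8‖ ≈ ‖e_7‖·(‖e_7‖/‖e_6‖)^p = 3.891e-7·(0.00506509)^1.6181 = 3.891e-7·0.000193105 ≈ 7.514e-11.

7.5e-11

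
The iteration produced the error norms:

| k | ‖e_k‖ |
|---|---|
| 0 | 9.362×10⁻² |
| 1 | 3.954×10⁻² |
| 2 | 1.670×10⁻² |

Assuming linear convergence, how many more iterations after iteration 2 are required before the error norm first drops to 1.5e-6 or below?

11

Rate ρ ≈ ‖e_2‖/‖e_1‖ = 1.670×10⁻²/3.954×10⁻² = 0.4224.
After j more steps, ‖e_{2+j}‖ ≈ 1.670×10⁻²·ρ^j; need ρ^j ≤ 1.5e-6/1.670×10⁻² = 8.98204e-05.
j ≥ ln(8.98204e-05)/ln(0.4224) = -9.3177/-0.86180 = 10.812.
So 11 more iterations are needed.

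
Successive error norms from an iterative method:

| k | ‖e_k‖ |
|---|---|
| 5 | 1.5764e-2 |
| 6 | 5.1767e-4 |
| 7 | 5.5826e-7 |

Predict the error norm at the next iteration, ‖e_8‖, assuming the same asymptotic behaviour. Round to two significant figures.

6.5e-13

First estimate the order: p ≈ ln(‖e_7‖/‖e_6‖) / ln(‖e_6‖/‖e_5‖) = ln(5.5826e-7/5.1767e-4)/ln(5.1767e-4/1.5764e-2) = ln(0.00107841)/ln(0.0328387) ≈ 2.0000.
Then ‖e_8‖ ≈ ‖e_7‖·(‖e_7‖/‖e_6‖)^p = 5.5826e-7·(0.00107841)^2.0000 = 5.5826e-7·1.16297e-06 ≈ 6.492e-13.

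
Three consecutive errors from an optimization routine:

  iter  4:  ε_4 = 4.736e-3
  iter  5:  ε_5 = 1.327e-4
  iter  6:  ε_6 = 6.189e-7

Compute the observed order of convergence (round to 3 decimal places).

1.502

p ≈ ln(ε_6/ε_5) / ln(ε_5/ε_4)
  = ln(6.189e-7/1.327e-4) / ln(1.327e-4/4.736e-3)
  = ln(0.0046639) / ln(0.0280194)
  = -5.367903 / -3.574858 ≈ 1.501571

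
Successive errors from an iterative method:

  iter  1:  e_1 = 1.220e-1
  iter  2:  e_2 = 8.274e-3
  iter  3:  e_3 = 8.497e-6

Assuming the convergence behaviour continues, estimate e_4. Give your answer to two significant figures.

1.9e-13

First estimate the order: p ≈ ln(e_3/e_2) / ln(e_2/e_1) = ln(8.497e-6/8.274e-3)/ln(8.274e-3/1.220e-1) = ln(0.00102695)/ln(0.0678197) ≈ 2.5572.
Then e_4 ≈ e_3·(e_3/e_2)^p = 8.497e-6·(0.00102695)^2.5572 = 8.497e-6·2.27999e-08 ≈ 1.937e-13.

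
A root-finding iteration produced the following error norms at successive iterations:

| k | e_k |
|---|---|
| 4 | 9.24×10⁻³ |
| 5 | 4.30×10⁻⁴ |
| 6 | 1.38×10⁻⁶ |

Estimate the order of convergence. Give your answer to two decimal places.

p ≈ ln(e_6/e_5) / ln(e_5/e_4)
  = ln(1.38×10⁻⁶/4.30×10⁻⁴) / ln(4.30×10⁻⁴/9.24×10⁻³)
  = ln(0.0032093) / ln(0.0465368)
  = -5.74170 / -3.06751 ≈ 1.87178

1.87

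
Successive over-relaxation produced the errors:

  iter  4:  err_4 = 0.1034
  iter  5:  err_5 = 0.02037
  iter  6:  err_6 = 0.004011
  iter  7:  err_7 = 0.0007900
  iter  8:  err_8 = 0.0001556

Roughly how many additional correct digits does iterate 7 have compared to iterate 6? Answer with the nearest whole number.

Digits gained ≈ log₁₀(err_6/err_7) = log₁₀(0.004011/0.0007900) = log₁₀(5.07722) ≈ 0.706.

1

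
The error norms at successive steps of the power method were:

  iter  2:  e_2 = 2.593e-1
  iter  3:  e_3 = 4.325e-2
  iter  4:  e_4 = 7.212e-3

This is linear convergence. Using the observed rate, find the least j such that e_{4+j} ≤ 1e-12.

13

Rate ρ ≈ e_4/e_3 = 7.212e-3/4.325e-2 = 0.1668.
After j more steps, e_{4+j} ≈ 7.212e-3·ρ^j; need ρ^j ≤ 1e-12/7.212e-3 = 1.38658e-10.
j ≥ ln(1.38658e-10)/ln(0.1668) = -22.6990/-1.79096 = 12.674.
So 13 more iterations are needed.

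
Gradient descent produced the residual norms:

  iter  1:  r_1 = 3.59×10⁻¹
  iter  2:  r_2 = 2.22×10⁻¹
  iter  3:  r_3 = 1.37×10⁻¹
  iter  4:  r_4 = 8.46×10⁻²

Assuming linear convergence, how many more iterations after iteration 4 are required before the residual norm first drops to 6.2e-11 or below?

Rate ρ ≈ r_4/r_3 = 8.46×10⁻²/1.37×10⁻¹ = 0.6175.
After j more steps, r_{4+j} ≈ 8.46×10⁻²·ρ^j; need ρ^j ≤ 6.2e-11/8.46×10⁻² = 7.32861e-10.
j ≥ ln(7.32861e-10)/ln(0.6175) = -21.0341/-0.48208 = 43.632.
So 44 more iterations are needed.

44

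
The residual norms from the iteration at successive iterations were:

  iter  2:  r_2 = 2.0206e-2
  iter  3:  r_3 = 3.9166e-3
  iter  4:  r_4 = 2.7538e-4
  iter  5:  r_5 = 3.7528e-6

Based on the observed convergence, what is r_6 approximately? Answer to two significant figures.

First estimate the order: p ≈ ln(r_5/r_4) / ln(r_4/r_3) = ln(3.7528e-6/2.7538e-4)/ln(2.7538e-4/3.9166e-3) = ln(0.0136277)/ln(0.070311) ≈ 1.6181.
Then r_6 ≈ r_5·(r_5/r_4)^p = 3.7528e-6·(0.0136277)^1.6181 = 3.7528e-6·0.000957876 ≈ 3.595e-09.

3.6e-9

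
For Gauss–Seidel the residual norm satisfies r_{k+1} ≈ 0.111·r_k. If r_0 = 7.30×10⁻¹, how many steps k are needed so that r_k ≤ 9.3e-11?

11

After k steps, r_k ≈ 7.30×10⁻¹·0.111^k.
Need 0.111^k ≤ 9.3e-11/7.30×10⁻¹ = 1.27397e-10.
k ≥ ln(1.27397e-10)/ln(0.111) = -22.7837/-2.19823 = 10.365.
Smallest integer k = 11.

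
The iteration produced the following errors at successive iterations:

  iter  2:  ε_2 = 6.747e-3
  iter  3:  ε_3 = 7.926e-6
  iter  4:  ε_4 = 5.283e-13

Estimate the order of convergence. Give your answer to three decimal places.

p ≈ ln(ε_4/ε_3) / ln(ε_3/ε_2)
  = ln(5.283e-13/7.926e-6) / ln(7.926e-6/6.747e-3)
  = ln(6.6654e-08) / ln(0.00117474)
  = -16.523751 / -6.746708 ≈ 2.449158

2.449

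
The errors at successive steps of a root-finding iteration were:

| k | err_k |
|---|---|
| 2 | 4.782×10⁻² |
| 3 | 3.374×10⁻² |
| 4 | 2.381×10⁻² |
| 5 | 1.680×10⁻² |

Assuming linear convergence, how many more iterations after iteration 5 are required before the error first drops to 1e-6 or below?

28

Rate ρ ≈ err_5/err_4 = 1.680×10⁻²/2.381×10⁻² = 0.7056.
After j more steps, err_{5+j} ≈ 1.680×10⁻²·ρ^j; need ρ^j ≤ 1e-6/1.680×10⁻² = 5.95238e-05.
j ≥ ln(5.95238e-05)/ln(0.7056) = -9.7291/-0.34871 = 27.900.
So 28 more iterations are needed.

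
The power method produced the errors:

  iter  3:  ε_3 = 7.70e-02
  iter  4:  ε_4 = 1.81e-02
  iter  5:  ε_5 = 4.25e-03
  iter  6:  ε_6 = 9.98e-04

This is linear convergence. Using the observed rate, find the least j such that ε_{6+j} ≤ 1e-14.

Rate ρ ≈ ε_6/ε_5 = 9.98e-04/4.25e-03 = 0.2348.
After j more steps, ε_{6+j} ≈ 9.98e-04·ρ^j; need ρ^j ≤ 1e-14/9.98e-04 = 1.002e-11.
j ≥ ln(1.002e-11)/ln(0.2348) = -25.3264/-1.44902 = 17.478.
So 18 more iterations are needed.

18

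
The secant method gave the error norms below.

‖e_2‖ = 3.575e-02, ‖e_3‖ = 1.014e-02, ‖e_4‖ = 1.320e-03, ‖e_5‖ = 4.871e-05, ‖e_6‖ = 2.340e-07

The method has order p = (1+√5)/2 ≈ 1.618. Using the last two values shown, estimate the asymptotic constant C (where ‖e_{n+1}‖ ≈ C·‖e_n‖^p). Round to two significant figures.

C ≈ ‖e_6‖ / ‖e_5‖^1.618
  = 2.340e-07 / (4.871e-05)^1.618
  = 2.340e-07 / 1.05333e-07 ≈ 2.2215

2.2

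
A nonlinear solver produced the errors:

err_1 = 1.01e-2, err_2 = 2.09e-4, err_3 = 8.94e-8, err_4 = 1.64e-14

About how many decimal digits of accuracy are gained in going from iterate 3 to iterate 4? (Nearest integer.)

7

Digits gained ≈ log₁₀(err_3/err_4) = log₁₀(8.94e-8/1.64e-14) = log₁₀(5.45122e+06) ≈ 6.736.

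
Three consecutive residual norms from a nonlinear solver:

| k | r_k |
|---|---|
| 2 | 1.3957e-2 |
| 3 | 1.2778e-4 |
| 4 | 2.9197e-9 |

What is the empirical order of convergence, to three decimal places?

p ≈ ln(r_4/r_3) / ln(r_3/r_2)
  = ln(2.9197e-9/1.2778e-4) / ln(1.2778e-4/1.3957e-2)
  = ln(2.28494e-05) / ln(0.00915526)
  = -10.686586 / -4.693427 ≈ 2.276926

2.277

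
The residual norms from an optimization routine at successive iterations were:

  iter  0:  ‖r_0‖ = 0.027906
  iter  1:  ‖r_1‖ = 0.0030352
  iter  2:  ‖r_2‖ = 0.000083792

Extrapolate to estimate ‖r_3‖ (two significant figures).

2.5e-7

First estimate the order: p ≈ ln(‖r_2‖/‖r_1‖) / ln(‖r_1‖/‖r_0‖) = ln(0.000083792/0.0030352)/ln(0.0030352/0.027906) = ln(0.0276067)/ln(0.108765) ≈ 1.6180.
Then ‖r_3‖ ≈ ‖r_2‖·(‖r_2‖/‖r_1‖)^p = 0.000083792·(0.0276067)^1.6180 = 0.000083792·0.00300304 ≈ 2.516e-07.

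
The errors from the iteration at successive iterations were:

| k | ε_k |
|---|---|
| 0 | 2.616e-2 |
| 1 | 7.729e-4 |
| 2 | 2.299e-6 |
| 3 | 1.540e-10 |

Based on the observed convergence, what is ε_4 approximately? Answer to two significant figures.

First estimate the order: p ≈ ln(ε_3/ε_2) / ln(ε_2/ε_1) = ln(1.540e-10/2.299e-6)/ln(2.299e-6/7.729e-4) = ln(6.69856e-05)/ln(0.00297451) ≈ 1.6520.
Then ε_4 ≈ ε_3·(ε_3/ε_2)^p = 1.540e-10·(6.69856e-05)^1.6520 = 1.540e-10·1.2721e-07 ≈ 1.959e-17.

2.0e-17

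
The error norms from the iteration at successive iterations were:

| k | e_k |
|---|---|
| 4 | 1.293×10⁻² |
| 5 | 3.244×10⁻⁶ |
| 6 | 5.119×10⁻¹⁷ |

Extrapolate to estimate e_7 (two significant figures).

2.0e-49

First estimate the order: p ≈ ln(e_6/e_5) / ln(e_5/e_4) = ln(5.119×10⁻¹⁷/3.244×10⁻⁶)/ln(3.244×10⁻⁶/1.293×10⁻²) = ln(1.57799e-11)/ln(0.000250889) ≈ 3.0001.
Then e_7 ≈ e_6·(e_6/e_5)^p = 5.119×10⁻¹⁷·(1.57799e-11)^3.0001 = 5.119×10⁻¹⁷·3.91952e-33 ≈ 2.006e-49.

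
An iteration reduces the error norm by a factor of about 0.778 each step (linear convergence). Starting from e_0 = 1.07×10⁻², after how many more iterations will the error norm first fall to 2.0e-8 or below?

After k steps, e_k ≈ 1.07×10⁻²·0.778^k.
Need 0.778^k ≤ 2.0e-8/1.07×10⁻² = 1.86916e-06.
k ≥ ln(1.86916e-06)/ln(0.778) = -13.1900/-0.25103 = 52.544.
Smallest integer k = 53.

53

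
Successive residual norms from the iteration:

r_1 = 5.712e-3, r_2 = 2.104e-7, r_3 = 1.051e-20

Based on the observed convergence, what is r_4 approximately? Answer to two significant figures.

First estimate the order: p ≈ ln(r_3/r_2) / ln(r_2/r_1) = ln(1.051e-20/2.104e-7)/ln(2.104e-7/5.712e-3) = ln(4.99525e-14)/ln(3.68347e-05) ≈ 3.0000.
Then r_4 ≈ r_3·(r_3/r_2)^p = 1.051e-20·(4.99525e-14)^3.0000 = 1.051e-20·1.24644e-40 ≈ 1.31e-60.

1.3e-60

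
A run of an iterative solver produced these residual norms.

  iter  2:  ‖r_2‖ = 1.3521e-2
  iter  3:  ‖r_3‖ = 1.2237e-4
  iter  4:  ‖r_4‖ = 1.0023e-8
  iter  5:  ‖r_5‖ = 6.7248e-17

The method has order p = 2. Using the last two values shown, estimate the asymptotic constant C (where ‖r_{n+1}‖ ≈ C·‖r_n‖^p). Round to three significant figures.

C ≈ ‖r_5‖ / ‖r_4‖^2
  = 6.7248e-17 / (1.0023e-8)^2
  = 6.7248e-17 / 1.00461e-16 ≈ 0.6694

0.669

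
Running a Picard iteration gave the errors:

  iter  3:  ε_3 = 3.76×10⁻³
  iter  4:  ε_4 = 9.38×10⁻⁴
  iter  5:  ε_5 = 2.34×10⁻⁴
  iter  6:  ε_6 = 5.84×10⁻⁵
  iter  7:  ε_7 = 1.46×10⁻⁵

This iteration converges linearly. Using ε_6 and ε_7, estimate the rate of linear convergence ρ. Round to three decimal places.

0.250

ρ ≈ ε_7/ε_6 = 1.46×10⁻⁵/5.84×10⁻⁵ = 0.25000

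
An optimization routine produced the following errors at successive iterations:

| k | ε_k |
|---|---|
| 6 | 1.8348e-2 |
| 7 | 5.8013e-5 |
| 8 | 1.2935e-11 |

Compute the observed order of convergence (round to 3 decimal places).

p ≈ ln(ε_8/ε_7) / ln(ε_7/ε_6)
  = ln(1.2935e-11/5.8013e-5) / ln(5.8013e-5/1.8348e-2)
  = ln(2.22967e-07) / ln(0.00316182)
  = -15.316242 / -5.756607 ≈ 2.660637

2.661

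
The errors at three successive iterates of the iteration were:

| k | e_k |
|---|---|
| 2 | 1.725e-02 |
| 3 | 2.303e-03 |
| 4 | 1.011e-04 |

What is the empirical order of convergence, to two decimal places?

p ≈ ln(e_4/e_3) / ln(e_3/e_2)
  = ln(1.011e-04/2.303e-03) / ln(2.303e-03/1.725e-02)
  = ln(0.0438993) / ln(0.133507)
  = -3.12586 / -2.01360 ≈ 1.55237

1.55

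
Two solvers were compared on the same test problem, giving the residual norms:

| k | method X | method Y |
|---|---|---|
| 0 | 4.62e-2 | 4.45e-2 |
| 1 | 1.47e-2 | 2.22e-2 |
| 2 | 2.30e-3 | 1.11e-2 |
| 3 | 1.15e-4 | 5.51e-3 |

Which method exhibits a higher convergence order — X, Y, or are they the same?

X

Method X: p ≈ ln(1.15e-4/2.30e-3)/ln(2.30e-3/1.47e-2) ≈ 1.62.
Method Y: p ≈ ln(5.51e-3/1.11e-2)/ln(1.11e-2/2.22e-2) ≈ 1.01.
Method X has the higher order (≈1.6 vs ≈1.0).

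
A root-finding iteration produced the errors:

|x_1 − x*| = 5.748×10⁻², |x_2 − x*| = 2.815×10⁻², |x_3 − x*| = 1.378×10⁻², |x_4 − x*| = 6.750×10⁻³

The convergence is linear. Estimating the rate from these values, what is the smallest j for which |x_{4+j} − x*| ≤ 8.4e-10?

Rate ρ ≈ |x_4 − x*|/|x_3 − x*| = 6.750×10⁻³/1.378×10⁻² = 0.4898.
After j more steps, |x_{4+j} − x*| ≈ 6.750×10⁻³·ρ^j; need ρ^j ≤ 8.4e-10/6.750×10⁻³ = 1.24444e-07.
j ≥ ln(1.24444e-07)/ln(0.4898) = -15.8994/-0.71376 = 22.276.
So 23 more iterations are needed.

23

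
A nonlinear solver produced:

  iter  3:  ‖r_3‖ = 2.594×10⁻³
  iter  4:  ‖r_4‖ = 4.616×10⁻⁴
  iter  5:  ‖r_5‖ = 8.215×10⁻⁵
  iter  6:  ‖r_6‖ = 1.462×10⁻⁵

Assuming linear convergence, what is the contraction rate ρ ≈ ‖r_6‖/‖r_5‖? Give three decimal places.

ρ ≈ ‖r_6‖/‖r_5‖ = 1.462×10⁻⁵/8.215×10⁻⁵ = 0.17797

0.178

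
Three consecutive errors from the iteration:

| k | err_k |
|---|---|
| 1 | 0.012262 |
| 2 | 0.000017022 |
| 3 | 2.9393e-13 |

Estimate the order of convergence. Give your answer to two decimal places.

2.72

p ≈ ln(err_3/err_2) / ln(err_2/err_1)
  = ln(2.9393e-13/0.000017022) / ln(0.000017022/0.012262)
  = ln(1.72677e-08) / ln(0.00138819)
  = -17.87443 / -6.57975 ≈ 2.71658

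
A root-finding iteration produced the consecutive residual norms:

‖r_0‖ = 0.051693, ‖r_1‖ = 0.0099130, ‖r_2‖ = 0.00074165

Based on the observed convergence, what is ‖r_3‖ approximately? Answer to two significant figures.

First estimate the order: p ≈ ln(‖r_2‖/‖r_1‖) / ln(‖r_1‖/‖r_0‖) = ln(0.00074165/0.0099130)/ln(0.0099130/0.051693) = ln(0.0748159)/ln(0.191767) ≈ 1.5699.
Then ‖r_3‖ ≈ ‖r_2‖·(‖r_2‖/‖r_1‖)^p = 0.00074165·(0.0748159)^1.5699 = 0.00074165·0.0170719 ≈ 1.266e-05.

1.3e-5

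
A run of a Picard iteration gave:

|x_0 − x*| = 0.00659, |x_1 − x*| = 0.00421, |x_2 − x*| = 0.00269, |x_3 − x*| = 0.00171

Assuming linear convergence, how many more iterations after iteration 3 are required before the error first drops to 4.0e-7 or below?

Rate ρ ≈ |x_3 − x*|/|x_2 − x*| = 0.00171/0.00269 = 0.6357.
After j more steps, |x_{3+j} − x*| ≈ 0.00171·ρ^j; need ρ^j ≤ 4.0e-7/0.00171 = 0.000233918.
j ≥ ln(0.000233918)/ln(0.6357) = -8.3605/-0.45303 = 18.455.
So 19 more iterations are needed.

19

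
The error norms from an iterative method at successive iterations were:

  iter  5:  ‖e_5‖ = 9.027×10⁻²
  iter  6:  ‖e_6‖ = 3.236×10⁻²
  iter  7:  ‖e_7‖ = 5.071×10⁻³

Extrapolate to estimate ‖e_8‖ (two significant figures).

First estimate the order: p ≈ ln(‖e_7‖/‖e_6‖) / ln(‖e_6‖/‖e_5‖) = ln(5.071×10⁻³/3.236×10⁻²)/ln(3.236×10⁻²/9.027×10⁻²) = ln(0.156706)/ln(0.35848) ≈ 1.8066.
Then ‖e_8‖ ≈ ‖e_7‖·(‖e_7‖/‖e_6‖)^p = 5.071×10⁻³·(0.156706)^1.8066 = 5.071×10⁻³·0.0351432 ≈ 0.0001782.

1.8e-4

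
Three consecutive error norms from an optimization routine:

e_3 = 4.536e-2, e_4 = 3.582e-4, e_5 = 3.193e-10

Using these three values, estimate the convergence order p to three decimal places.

p ≈ ln(e_5/e_4) / ln(e_4/e_3)
  = ln(3.193e-10/3.582e-4) / ln(3.582e-4/4.536e-2)
  = ln(8.91401e-07) / ln(0.00789683)
  = -13.930471 / -4.841294 ≈ 2.877427

2.877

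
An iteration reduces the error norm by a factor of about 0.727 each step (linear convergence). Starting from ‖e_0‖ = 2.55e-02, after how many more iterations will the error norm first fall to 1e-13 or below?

After k steps, ‖e_k‖ ≈ 2.55e-02·0.727^k.
Need 0.727^k ≤ 1e-13/2.55e-02 = 3.92157e-12.
k ≥ ln(3.92157e-12)/ln(0.727) = -26.2645/-0.31883 = 82.378.
Smallest integer k = 83.

83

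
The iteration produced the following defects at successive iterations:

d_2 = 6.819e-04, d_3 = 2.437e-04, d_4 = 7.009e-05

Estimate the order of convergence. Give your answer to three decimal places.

1.211

p ≈ ln(d_4/d_3) / ln(d_3/d_2)
  = ln(7.009e-05/2.437e-04) / ln(2.437e-04/6.819e-04)
  = ln(0.287608) / ln(0.357384)
  = -1.246157 / -1.028944 ≈ 1.211103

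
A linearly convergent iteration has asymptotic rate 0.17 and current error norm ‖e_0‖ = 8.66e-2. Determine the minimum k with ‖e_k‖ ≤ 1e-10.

12

After k steps, ‖e_k‖ ≈ 8.66e-2·0.17^k.
Need 0.17^k ≤ 1e-10/8.66e-2 = 1.15473e-09.
k ≥ ln(1.15473e-09)/ln(0.17) = -20.5794/-1.77196 = 11.614.
Smallest integer k = 12.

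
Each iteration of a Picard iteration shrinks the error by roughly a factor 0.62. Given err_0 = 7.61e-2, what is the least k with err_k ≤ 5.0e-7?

After k steps, err_k ≈ 7.61e-2·0.62^k.
Need 0.62^k ≤ 5.0e-7/7.61e-2 = 6.5703e-06.
k ≥ ln(6.5703e-06)/ln(0.62) = -11.9330/-0.47804 = 24.962.
Smallest integer k = 25.

25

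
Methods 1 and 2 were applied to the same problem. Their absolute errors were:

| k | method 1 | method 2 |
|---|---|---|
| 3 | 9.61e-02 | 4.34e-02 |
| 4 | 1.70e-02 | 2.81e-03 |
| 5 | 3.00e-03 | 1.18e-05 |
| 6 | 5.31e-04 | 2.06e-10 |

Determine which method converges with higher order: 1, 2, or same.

2

Method 1: p ≈ ln(5.31e-04/3.00e-03)/ln(3.00e-03/1.70e-02) ≈ 1.00.
Method 2: p ≈ ln(2.06e-10/1.18e-05)/ln(1.18e-05/2.81e-03) ≈ 2.00.
Method 2 has the higher order (≈2.0 vs ≈1.0).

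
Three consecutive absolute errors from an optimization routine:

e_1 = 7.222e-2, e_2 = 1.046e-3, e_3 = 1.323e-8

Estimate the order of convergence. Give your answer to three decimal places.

2.663

p ≈ ln(e_3/e_2) / ln(e_2/e_1)
  = ln(1.323e-8/1.046e-3) / ln(1.046e-3/7.222e-2)
  = ln(1.26482e-05) / ln(0.0144835)
  = -11.277996 / -4.234745 ≈ 2.663205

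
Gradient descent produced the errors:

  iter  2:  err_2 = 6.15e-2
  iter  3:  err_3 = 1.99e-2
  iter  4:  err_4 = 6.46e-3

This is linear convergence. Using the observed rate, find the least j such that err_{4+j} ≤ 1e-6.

Rate ρ ≈ err_4/err_3 = 6.46e-3/1.99e-2 = 0.3246.
After j more steps, err_{4+j} ≈ 6.46e-3·ρ^j; need ρ^j ≤ 1e-6/6.46e-3 = 0.000154799.
j ≥ ln(0.000154799)/ln(0.3246) = -8.7734/-1.12516 = 7.797.
So 8 more iterations are needed.

8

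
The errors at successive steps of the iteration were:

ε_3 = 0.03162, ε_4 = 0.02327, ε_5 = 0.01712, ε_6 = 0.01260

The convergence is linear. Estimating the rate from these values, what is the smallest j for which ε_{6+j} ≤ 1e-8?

46

Rate ρ ≈ ε_6/ε_5 = 0.01260/0.01712 = 0.7360.
After j more steps, ε_{6+j} ≈ 0.01260·ρ^j; need ρ^j ≤ 1e-8/0.01260 = 7.93651e-07.
j ≥ ln(7.93651e-07)/ln(0.7360) = -14.0466/-0.30653 = 45.825.
So 46 more iterations are needed.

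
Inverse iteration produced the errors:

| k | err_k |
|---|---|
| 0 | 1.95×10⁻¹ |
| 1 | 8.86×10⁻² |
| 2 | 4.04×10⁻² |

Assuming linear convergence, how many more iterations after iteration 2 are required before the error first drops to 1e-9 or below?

23

Rate ρ ≈ err_2/err_1 = 4.04×10⁻²/8.86×10⁻² = 0.4560.
After j more steps, err_{2+j} ≈ 4.04×10⁻²·ρ^j; need ρ^j ≤ 1e-9/4.04×10⁻² = 2.47525e-08.
j ≥ ln(2.47525e-08)/ln(0.4560) = -17.5143/-0.78526 = 22.304.
So 23 more iterations are needed.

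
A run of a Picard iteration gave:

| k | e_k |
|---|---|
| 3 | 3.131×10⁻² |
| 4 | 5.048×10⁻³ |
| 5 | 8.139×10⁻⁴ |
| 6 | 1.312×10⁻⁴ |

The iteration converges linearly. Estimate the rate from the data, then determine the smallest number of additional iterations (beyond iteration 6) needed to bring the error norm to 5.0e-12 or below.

10

Rate ρ ≈ e_6/e_5 = 1.312×10⁻⁴/8.139×10⁻⁴ = 0.1612.
After j more steps, e_{6+j} ≈ 1.312×10⁻⁴·ρ^j; need ρ^j ≤ 5.0e-12/1.312×10⁻⁴ = 3.81098e-08.
j ≥ ln(3.81098e-08)/ln(0.1612) = -17.0828/-1.82511 = 9.360.
So 10 more iterations are needed.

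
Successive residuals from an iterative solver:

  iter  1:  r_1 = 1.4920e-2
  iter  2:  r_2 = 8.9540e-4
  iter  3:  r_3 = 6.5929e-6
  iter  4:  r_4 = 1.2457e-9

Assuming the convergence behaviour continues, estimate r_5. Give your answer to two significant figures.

3.9e-16

First estimate the order: p ≈ ln(r_4/r_3) / ln(r_3/r_2) = ln(1.2457e-9/6.5929e-6)/ln(6.5929e-6/8.9540e-4) = ln(0.000188946)/ln(0.00736308) ≈ 1.7458.
Then r_5 ≈ r_4·(r_4/r_3)^p = 1.2457e-9·(0.000188946)^1.7458 = 1.2457e-9·3.15668e-07 ≈ 3.932e-16.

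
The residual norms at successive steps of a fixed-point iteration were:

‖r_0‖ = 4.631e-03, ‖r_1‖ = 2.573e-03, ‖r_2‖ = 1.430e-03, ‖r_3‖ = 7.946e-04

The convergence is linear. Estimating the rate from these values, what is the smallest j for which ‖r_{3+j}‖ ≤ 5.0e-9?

21

Rate ρ ≈ ‖r_3‖/‖r_2‖ = 7.946e-04/1.430e-03 = 0.5557.
After j more steps, ‖r_{3+j}‖ ≈ 7.946e-04·ρ^j; need ρ^j ≤ 5.0e-9/7.946e-04 = 6.29247e-06.
j ≥ ln(6.29247e-06)/ln(0.5557) = -11.9762/-0.58753 = 20.384.
So 21 more iterations are needed.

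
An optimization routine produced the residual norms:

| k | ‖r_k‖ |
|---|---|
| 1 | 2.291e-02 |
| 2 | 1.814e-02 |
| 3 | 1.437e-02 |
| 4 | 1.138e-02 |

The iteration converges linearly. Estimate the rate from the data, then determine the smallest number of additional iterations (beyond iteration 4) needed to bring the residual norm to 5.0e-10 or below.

Rate ρ ≈ ‖r_4‖/‖r_3‖ = 1.138e-02/1.437e-02 = 0.7919.
After j more steps, ‖r_{4+j}‖ ≈ 1.138e-02·ρ^j; need ρ^j ≤ 5.0e-10/1.138e-02 = 4.39367e-08.
j ≥ ln(4.39367e-08)/ln(0.7919) = -16.9405/-0.23332 = 72.606.
So 73 more iterations are needed.

73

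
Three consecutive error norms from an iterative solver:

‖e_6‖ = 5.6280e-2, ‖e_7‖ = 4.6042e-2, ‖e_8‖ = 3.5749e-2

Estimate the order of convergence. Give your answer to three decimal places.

p ≈ ln(‖e_8‖/‖e_7‖) / ln(‖e_7‖/‖e_6‖)
  = ln(3.5749e-2/4.6042e-2) / ln(4.6042e-2/5.6280e-2)
  = ln(0.776443) / ln(0.818088)
  = -0.253032 / -0.200785 ≈ 1.260214

1.260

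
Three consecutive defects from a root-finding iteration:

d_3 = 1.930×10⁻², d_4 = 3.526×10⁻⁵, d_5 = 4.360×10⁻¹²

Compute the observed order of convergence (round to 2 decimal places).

2.52

p ≈ ln(d_5/d_4) / ln(d_4/d_3)
  = ln(4.360×10⁻¹²/3.526×10⁻⁵) / ln(3.526×10⁻⁵/1.930×10⁻²)
  = ln(1.23653e-07) / ln(0.00182694)
  = -15.90579 / -6.30511 ≈ 2.52268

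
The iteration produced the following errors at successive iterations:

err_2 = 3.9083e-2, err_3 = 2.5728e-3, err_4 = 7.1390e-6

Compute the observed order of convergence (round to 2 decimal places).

2.16

p ≈ ln(err_4/err_3) / ln(err_3/err_2)
  = ln(7.1390e-6/2.5728e-3) / ln(2.5728e-3/3.9083e-2)
  = ln(0.0027748) / ln(0.0658291)
  = -5.88718 / -2.72069 ≈ 2.16386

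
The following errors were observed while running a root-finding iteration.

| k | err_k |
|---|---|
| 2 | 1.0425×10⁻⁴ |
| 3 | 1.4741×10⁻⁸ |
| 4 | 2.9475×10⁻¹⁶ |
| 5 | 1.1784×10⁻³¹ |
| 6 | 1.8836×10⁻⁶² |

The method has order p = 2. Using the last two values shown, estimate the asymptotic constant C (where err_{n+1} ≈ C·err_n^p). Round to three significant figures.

C ≈ err_6 / err_5^2
  = 1.8836×10⁻⁶² / (1.1784×10⁻³¹)^2
  = 1.8836×10⁻⁶² / 1.38863e-62 ≈ 1.3564

1.36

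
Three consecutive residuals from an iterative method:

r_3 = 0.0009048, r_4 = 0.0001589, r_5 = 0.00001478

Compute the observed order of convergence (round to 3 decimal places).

p ≈ ln(r_5/r_4) / ln(r_4/r_3)
  = ln(0.00001478/0.0001589) / ln(0.0001589/0.0009048)
  = ln(0.0930145) / ln(0.175619)
  = -2.375000 / -1.739438 ≈ 1.365384

1.365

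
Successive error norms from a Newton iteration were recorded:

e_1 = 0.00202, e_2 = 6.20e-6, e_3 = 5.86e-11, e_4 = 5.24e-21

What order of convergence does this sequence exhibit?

Consecutive ratios: e_4/e_3 = 5.24e-21/5.86e-11 = 8.94198e-11, e_3/e_2 = 5.86e-11/6.20e-6 = 9.45161e-06.
p ≈ ln(8.94198e-11)/ln(9.45161e-06) = -23.1377/-11.5693 ≈ 2.00.
So the convergence is quadratic (order 2).

2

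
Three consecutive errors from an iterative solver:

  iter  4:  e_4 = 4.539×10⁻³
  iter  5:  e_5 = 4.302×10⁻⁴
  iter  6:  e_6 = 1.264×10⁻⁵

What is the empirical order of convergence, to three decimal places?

p ≈ ln(e_6/e_5) / ln(e_5/e_4)
  = ln(1.264×10⁻⁵/4.302×10⁻⁴) / ln(4.302×10⁻⁴/4.539×10⁻³)
  = ln(0.0293817) / ln(0.0947786)
  = -3.527383 / -2.356212 ≈ 1.497057

1.497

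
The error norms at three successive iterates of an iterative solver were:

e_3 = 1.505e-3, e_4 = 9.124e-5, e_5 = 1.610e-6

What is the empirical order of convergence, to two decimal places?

1.44

p ≈ ln(e_5/e_4) / ln(e_4/e_3)
  = ln(1.610e-6/9.124e-5) / ln(9.124e-5/1.505e-3)
  = ln(0.0176458) / ln(0.0606246)
  = -4.03726 / -2.80305 ≈ 1.44031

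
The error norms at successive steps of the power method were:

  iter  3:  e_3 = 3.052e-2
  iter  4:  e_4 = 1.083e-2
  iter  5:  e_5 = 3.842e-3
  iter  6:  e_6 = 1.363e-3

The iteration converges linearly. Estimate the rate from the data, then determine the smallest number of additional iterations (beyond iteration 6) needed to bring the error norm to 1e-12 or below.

21

Rate ρ ≈ e_6/e_5 = 1.363e-3/3.842e-3 = 0.3548.
After j more steps, e_{6+j} ≈ 1.363e-3·ρ^j; need ρ^j ≤ 1e-12/1.363e-3 = 7.33676e-10.
j ≥ ln(7.33676e-10)/ln(0.3548) = -21.0330/-1.03620 = 20.298.
So 21 more iterations are needed.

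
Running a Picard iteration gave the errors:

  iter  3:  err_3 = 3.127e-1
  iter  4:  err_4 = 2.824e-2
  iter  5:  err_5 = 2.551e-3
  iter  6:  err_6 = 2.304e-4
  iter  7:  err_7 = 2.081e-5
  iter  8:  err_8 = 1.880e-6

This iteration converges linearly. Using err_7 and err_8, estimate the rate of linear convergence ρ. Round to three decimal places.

ρ ≈ err_8/err_7 = 1.880e-6/2.081e-5 = 0.09034

0.090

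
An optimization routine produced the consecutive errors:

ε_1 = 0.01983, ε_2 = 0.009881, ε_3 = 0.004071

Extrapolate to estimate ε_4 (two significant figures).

1.3e-3

First estimate the order: p ≈ ln(ε_3/ε_2) / ln(ε_2/ε_1) = ln(0.004071/0.009881)/ln(0.009881/0.01983) = ln(0.412003)/ln(0.498285) ≈ 1.2730.
Then ε_4 ≈ ε_3·(ε_3/ε_2)^p = 0.004071·(0.412003)^1.2730 = 0.004071·0.323421 ≈ 0.001317.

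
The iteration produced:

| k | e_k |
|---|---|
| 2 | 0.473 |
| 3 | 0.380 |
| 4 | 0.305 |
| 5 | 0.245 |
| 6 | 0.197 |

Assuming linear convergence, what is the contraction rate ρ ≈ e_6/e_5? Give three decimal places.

0.804

ρ ≈ e_6/e_5 = 0.197/0.245 = 0.80408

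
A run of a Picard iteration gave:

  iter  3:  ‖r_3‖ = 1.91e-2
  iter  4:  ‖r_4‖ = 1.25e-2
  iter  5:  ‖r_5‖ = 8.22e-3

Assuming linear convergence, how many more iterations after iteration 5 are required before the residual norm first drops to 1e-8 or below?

33

Rate ρ ≈ ‖r_5‖/‖r_4‖ = 8.22e-3/1.25e-2 = 0.6576.
After j more steps, ‖r_{5+j}‖ ≈ 8.22e-3·ρ^j; need ρ^j ≤ 1e-8/8.22e-3 = 1.21655e-06.
j ≥ ln(1.21655e-06)/ln(0.6576) = -13.6195/-0.41916 = 32.492.
So 33 more iterations are needed.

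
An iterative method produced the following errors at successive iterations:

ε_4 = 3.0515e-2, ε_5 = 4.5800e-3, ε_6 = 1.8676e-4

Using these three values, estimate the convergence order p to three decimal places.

p ≈ ln(ε_6/ε_5) / ln(ε_5/ε_4)
  = ln(1.8676e-4/4.5800e-3) / ln(4.5800e-3/3.0515e-2)
  = ln(0.0407773) / ln(0.15009)
  = -3.199630 / -1.896520 ≈ 1.687106

1.687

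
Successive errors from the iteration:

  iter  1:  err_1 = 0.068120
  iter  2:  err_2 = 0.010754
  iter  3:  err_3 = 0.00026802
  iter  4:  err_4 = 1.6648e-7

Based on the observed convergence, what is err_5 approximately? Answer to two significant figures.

6.4e-14

First estimate the order: p ≈ ln(err_4/err_3) / ln(err_3/err_2) = ln(1.6648e-7/0.00026802)/ln(0.00026802/0.010754) = ln(0.000621148)/ln(0.0249228) ≈ 2.0000.
Then err_5 ≈ err_4·(err_4/err_3)^p = 1.6648e-7·(0.000621148)^2.0000 = 1.6648e-7·3.85825e-07 ≈ 6.423e-14.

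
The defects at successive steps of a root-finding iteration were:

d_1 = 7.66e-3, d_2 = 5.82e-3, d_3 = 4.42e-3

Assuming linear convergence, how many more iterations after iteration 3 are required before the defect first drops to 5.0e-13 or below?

Rate ρ ≈ d_3/d_2 = 4.42e-3/5.82e-3 = 0.7595.
After j more steps, d_{3+j} ≈ 4.42e-3·ρ^j; need ρ^j ≤ 5.0e-13/4.42e-3 = 1.13122e-10.
j ≥ ln(1.13122e-10)/ln(0.7595) = -22.9026/-0.27509 = 83.255.
So 84 more iterations are needed.

84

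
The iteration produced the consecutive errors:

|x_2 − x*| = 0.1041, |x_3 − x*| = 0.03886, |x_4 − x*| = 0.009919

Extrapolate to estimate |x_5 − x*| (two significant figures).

1.5e-3

First estimate the order: p ≈ ln(|x_4 − x*|/|x_3 − x*|) / ln(|x_3 − x*|/|x_2 − x*|) = ln(0.009919/0.03886)/ln(0.03886/0.1041) = ln(0.25525)/ln(0.373295) ≈ 1.3858.
Then |x_5 − x*| ≈ |x_4 − x*|·(|x_4 − x*|/|x_3 − x*|)^p = 0.009919·(0.25525)^1.3858 = 0.009919·0.150721 ≈ 0.001495.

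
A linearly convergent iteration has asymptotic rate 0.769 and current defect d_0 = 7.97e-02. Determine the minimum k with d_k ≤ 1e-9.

After k steps, d_k ≈ 7.97e-02·0.769^k.
Need 0.769^k ≤ 1e-9/7.97e-02 = 1.25471e-08.
k ≥ ln(1.25471e-08)/ln(0.769) = -18.1938/-0.26266 = 69.267.
Smallest integer k = 70.

70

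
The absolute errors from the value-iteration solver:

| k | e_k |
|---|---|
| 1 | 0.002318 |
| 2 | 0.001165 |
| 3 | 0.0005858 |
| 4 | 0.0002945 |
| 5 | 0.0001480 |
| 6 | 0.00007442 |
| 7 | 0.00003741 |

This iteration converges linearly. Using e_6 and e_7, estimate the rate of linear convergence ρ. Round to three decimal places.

0.503

ρ ≈ e_7/e_6 = 0.00003741/0.00007442 = 0.50269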